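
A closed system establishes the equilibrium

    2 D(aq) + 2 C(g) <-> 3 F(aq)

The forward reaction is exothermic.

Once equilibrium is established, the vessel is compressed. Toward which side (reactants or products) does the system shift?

right

Gas moles: reactants 2, products 0 (Δn_gas = -2). Compression shifts the system toward the side with fewer moles of gas — to the right.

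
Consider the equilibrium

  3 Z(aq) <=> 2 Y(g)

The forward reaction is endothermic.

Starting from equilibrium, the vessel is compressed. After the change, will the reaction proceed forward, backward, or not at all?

Gas moles: reactants 0, products 2 (Δn_gas = +2). Compression shifts the system toward the side with fewer moles of gas — to the left.

left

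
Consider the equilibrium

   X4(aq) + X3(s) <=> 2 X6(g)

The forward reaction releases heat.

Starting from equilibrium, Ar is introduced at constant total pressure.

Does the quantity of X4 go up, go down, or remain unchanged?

decreases

Adding inert gas at constant total pressure expands the volume and lowers every reacting partial pressure. With Δn_gas = 2 − 0 = +2, Q moves away from K toward the side with fewer gas moles, so the system shifts toward the side with more gas moles — to the right.
The net shift is to the right. X4 is a reactant, so its amount decreases.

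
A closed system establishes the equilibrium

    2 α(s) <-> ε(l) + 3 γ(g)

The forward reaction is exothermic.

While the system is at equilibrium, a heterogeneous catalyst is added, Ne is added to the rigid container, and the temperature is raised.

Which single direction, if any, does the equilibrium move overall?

left

A catalyst speeds both forward and reverse rates equally; it changes neither Q nor K — no shift from this change.
At constant volume, adding an inert gas leaves every reacting species' partial pressure unchanged, so Q is unchanged — no shift from this change.
The forward reaction is exothermic. Raising T favours the endothermic direction — shift to the left.
Only the nonzero effect(s) matter; the net shift is to the left.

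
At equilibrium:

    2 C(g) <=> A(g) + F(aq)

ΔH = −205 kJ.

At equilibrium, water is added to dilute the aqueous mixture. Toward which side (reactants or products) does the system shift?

right

Dilution lowers every aqueous concentration by the same factor. Δn_aq = 1 − 0 = +1, so the system shifts toward the side with more dissolved moles — to the right.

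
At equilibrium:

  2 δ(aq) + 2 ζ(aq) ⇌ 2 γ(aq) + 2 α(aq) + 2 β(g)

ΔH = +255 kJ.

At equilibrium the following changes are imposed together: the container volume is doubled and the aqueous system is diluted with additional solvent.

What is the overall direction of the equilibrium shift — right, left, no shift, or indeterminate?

right

Gas moles: reactants 0, products 2 (Δn_gas = +2). Expansion shifts the system toward the side with more moles of gas — to the right.
Dilution scales every aqueous concentration by the same factor. Δn_aq = 4 − 4 = 0, so Q is unchanged — no shift.
Only the nonzero effect(s) matter; the net shift is to the right.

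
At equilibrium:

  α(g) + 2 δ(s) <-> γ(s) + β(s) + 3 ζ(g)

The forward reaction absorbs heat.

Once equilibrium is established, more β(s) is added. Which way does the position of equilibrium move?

β is a pure solid; its activity is 1 regardless of amount, so Q is unaffected — no shift from this change.

no shift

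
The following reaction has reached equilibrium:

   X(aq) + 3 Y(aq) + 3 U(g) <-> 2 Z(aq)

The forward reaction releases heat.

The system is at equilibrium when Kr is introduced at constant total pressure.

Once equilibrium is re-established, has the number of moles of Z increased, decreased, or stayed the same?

decreases

Adding inert gas at constant total pressure expands the volume and lowers every reacting partial pressure. With Δn_gas = 0 − 3 = -3, Q moves away from K toward the side with fewer gas moles, so the system shifts toward the side with more gas moles — to the left.
The net shift is to the left. Z is a product, so its amount decreases.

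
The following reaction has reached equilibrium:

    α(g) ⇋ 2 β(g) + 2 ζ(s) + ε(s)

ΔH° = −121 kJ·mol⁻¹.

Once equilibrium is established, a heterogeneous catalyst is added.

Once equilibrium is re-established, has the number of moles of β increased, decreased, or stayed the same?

A catalyst speeds both forward and reverse rates equally; it changes neither Q nor K — no shift from this change.
No net shift occurs, so the amount of β is unchanged.

unchanged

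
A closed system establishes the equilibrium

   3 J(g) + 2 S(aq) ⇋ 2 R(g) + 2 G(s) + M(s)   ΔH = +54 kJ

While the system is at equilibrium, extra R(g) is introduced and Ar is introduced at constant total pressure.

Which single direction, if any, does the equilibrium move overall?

left

Adding R (g), a product, drives the reaction to the left.
Adding inert gas at constant total pressure expands the volume and lowers every reacting partial pressure. With Δn_gas = 2 − 3 = -1, Q moves away from K toward the side with fewer gas moles, so the system shifts toward the side with more gas moles — to the left.
All effects act in the same direction — net shift to the left.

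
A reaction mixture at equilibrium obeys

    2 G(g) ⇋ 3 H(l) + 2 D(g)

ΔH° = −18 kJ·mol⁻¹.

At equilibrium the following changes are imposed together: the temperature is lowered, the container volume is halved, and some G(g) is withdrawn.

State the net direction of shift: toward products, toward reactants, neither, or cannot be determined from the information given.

The forward reaction is exothermic. Lowering T favours the exothermic direction — shift to the right.
Gas moles: reactants 2, products 2. Δn_gas = 0, so a volume change leaves Q equal to K — no shift from this change.
Removing G (g), a reactant, drives the reaction to the left.
The individual effects push in opposite directions; without quantitative information the net direction cannot be determined.

cannot be determined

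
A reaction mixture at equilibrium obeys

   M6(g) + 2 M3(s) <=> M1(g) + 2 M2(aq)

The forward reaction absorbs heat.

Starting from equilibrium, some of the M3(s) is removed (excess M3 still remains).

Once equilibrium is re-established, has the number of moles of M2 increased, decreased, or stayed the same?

M3 is a pure solid; its activity is 1 regardless of amount, so Q is unaffected — no shift from this change.
No net shift occurs, so the amount of M2 is unchanged.

unchanged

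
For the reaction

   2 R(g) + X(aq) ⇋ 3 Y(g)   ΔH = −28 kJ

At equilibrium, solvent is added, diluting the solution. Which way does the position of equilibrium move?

Dilution lowers every aqueous concentration by the same factor. Δn_aq = 0 − 1 = -1, so the system shifts toward the side with more dissolved moles — to the left.

left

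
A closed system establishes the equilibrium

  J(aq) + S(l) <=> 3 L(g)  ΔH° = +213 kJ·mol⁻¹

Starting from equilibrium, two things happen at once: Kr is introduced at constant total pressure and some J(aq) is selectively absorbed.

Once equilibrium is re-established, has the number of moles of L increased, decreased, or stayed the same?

cannot be determined

Adding inert gas at constant total pressure expands the volume and lowers every reacting partial pressure. With Δn_gas = 3 − 0 = +3, Q moves away from K toward the side with fewer gas moles, so the system shifts toward the side with more gas moles — to the right.
Removing J (aq), a reactant, drives the reaction to the left.
The two effects oppose each other, so the net shift — and hence the change in L — cannot be determined from the given information.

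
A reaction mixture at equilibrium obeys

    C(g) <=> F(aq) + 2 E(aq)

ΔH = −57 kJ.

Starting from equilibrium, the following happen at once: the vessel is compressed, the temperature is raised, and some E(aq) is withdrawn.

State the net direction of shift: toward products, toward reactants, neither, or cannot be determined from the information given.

cannot be determined

Gas moles: reactants 1, products 0 (Δn_gas = -1). Compression shifts the system toward the side with fewer moles of gas — to the right.
The forward reaction is exothermic. Raising T favours the endothermic direction — shift to the left.
Removing E (aq), a product, drives the reaction to the right.
The individual effects push in opposite directions; without quantitative information the net direction cannot be determined.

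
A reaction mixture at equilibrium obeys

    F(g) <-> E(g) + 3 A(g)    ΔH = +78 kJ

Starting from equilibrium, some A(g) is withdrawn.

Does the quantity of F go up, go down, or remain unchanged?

Removing A (g), a product, drives the reaction to the right.
The net shift is to the right. F is a reactant, so its amount decreases.

decreases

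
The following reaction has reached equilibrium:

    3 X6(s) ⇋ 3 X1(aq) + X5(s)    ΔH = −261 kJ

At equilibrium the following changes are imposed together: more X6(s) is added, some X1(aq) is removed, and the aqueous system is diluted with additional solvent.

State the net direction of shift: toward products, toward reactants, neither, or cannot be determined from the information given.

right

X6 is a pure solid; its activity is 1 regardless of amount, so Q is unaffected — no shift from this change.
Removing X1 (aq), a product, drives the reaction to the right.
Dilution lowers every aqueous concentration by the same factor. Δn_aq = 3 − 0 = +3, so the system shifts toward the side with more dissolved moles — to the right.
Only the nonzero effect(s) matter; the net shift is to the right.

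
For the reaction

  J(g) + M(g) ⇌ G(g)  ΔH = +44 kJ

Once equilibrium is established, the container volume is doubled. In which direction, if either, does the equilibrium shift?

left

Gas moles: reactants 2, products 1 (Δn_gas = -1). Expansion shifts the system toward the side with more moles of gas — to the left.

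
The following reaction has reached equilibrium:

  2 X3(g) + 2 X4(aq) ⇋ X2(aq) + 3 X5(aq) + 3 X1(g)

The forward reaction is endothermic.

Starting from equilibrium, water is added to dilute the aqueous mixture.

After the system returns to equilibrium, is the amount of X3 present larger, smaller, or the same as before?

decreases

Dilution lowers every aqueous concentration by the same factor. Δn_aq = 4 − 2 = +2, so the system shifts toward the side with more dissolved moles — to the right.
The net shift is to the right. X3 is a reactant, so its amount decreases.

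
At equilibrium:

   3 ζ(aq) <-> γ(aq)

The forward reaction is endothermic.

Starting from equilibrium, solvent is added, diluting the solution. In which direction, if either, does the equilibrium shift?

Dilution lowers every aqueous concentration by the same factor. Δn_aq = 1 − 3 = -2, so the system shifts toward the side with more dissolved moles — to the left.

left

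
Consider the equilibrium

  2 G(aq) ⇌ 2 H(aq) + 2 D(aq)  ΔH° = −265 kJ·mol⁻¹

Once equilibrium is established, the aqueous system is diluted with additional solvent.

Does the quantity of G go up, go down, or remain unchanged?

Dilution lowers every aqueous concentration by the same factor. Δn_aq = 4 − 2 = +2, so the system shifts toward the side with more dissolved moles — to the right.
The net shift is to the right. G is a reactant, so its amount decreases.

decreases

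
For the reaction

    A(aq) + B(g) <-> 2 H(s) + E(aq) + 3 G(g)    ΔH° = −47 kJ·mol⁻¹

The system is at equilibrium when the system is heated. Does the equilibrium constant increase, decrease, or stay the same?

decreases

K depends on temperature via the van 't Hoff relation. The forward reaction is exothermic, so raising T decreases K.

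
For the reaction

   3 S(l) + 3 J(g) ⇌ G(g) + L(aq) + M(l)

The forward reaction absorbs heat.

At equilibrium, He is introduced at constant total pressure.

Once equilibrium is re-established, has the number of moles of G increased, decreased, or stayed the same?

decreases

Adding inert gas at constant total pressure expands the volume and lowers every reacting partial pressure. With Δn_gas = 1 − 3 = -2, Q moves away from K toward the side with fewer gas moles, so the system shifts toward the side with more gas moles — to the left.
The net shift is to the left. G is a product, so its amount decreases.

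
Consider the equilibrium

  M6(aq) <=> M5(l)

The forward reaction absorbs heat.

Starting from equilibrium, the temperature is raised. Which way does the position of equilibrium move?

The forward reaction is endothermic. Raising T favours the endothermic direction — shift to the right.

right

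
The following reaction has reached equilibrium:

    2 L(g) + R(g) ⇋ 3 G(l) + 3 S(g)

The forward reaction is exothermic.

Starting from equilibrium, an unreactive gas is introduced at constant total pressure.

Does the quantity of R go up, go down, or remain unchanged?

unchanged

Adding inert gas at constant total pressure expands the volume, scaling every reacting partial pressure by the same factor. Δn_gas = 3 − 3 = 0, so Q is unchanged — no shift.
No net shift occurs, so the amount of R is unchanged.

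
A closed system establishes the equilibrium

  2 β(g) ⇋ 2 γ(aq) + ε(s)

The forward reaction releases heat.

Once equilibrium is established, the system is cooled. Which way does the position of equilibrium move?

The forward reaction is exothermic. Lowering T favours the exothermic direction — shift to the right.

right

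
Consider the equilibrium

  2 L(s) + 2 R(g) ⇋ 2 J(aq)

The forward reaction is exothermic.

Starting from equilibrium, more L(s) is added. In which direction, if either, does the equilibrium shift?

L is a pure solid; its activity is 1 regardless of amount, so Q is unaffected — no shift from this change.

no shift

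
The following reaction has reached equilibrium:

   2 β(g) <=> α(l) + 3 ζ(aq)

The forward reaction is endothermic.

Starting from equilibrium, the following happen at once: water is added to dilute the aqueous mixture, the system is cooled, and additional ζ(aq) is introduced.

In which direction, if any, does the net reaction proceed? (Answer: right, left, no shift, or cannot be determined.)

Dilution lowers every aqueous concentration by the same factor. Δn_aq = 3 − 0 = +3, so the system shifts toward the side with more dissolved moles — to the right.
The forward reaction is endothermic. Lowering T favours the exothermic direction — shift to the left.
Adding ζ (aq), a product, drives the reaction to the left.
The individual effects push in opposite directions; without quantitative information the net direction cannot be determined.

cannot be determined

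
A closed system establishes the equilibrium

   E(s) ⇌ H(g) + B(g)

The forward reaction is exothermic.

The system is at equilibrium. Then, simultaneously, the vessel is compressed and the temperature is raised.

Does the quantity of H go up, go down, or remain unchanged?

decreases

Gas moles: reactants 0, products 2 (Δn_gas = +2). Compression shifts the system toward the side with fewer moles of gas — to the left.
The forward reaction is exothermic. Raising T favours the endothermic direction — shift to the left.
The net shift is to the left. H is a product, so its amount decreases.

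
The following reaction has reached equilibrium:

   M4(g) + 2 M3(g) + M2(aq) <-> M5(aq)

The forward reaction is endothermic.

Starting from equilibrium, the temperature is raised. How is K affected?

K depends on temperature via the van 't Hoff relation. The forward reaction is endothermic, so raising T increases K.

increases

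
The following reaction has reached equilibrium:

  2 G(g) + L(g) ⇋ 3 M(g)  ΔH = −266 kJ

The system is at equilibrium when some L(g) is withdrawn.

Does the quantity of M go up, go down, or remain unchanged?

Removing L (g), a reactant, drives the reaction to the left.
The net shift is to the left. M is a product, so its amount decreases.

decreases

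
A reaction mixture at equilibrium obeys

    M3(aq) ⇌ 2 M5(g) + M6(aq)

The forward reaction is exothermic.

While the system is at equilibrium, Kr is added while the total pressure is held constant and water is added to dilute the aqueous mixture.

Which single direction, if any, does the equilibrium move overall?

Adding inert gas at constant total pressure expands the volume and lowers every reacting partial pressure. With Δn_gas = 2 − 0 = +2, Q moves away from K toward the side with fewer gas moles, so the system shifts toward the side with more gas moles — to the right.
Dilution scales every aqueous concentration by the same factor. Δn_aq = 1 − 1 = 0, so Q is unchanged — no shift.
Only the nonzero effect(s) matter; the net shift is to the right.

right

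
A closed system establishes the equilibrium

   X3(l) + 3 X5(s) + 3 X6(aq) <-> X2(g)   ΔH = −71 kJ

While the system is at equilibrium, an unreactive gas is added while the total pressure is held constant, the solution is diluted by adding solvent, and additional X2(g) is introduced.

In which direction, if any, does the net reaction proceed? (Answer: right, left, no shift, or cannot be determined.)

Adding inert gas at constant total pressure expands the volume and lowers every reacting partial pressure. With Δn_gas = 1 − 0 = +1, Q moves away from K toward the side with fewer gas moles, so the system shifts toward the side with more gas moles — to the right.
Dilution lowers every aqueous concentration by the same factor. Δn_aq = 0 − 3 = -3, so the system shifts toward the side with more dissolved moles — to the left.
Adding X2 (g), a product, drives the reaction to the left.
The individual effects push in opposite directions; without quantitative information the net direction cannot be determined.

cannot be determined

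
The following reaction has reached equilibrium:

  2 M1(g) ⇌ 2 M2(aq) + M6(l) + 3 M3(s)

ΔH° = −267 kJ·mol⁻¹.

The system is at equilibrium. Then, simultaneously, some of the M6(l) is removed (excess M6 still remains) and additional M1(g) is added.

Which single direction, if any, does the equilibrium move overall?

right

M6 is a pure liquid; its activity is 1 regardless of amount, so Q is unaffected — no shift from this change.
Adding M1 (g), a reactant, drives the reaction to the right.
Only the nonzero effect(s) matter; the net shift is to the right.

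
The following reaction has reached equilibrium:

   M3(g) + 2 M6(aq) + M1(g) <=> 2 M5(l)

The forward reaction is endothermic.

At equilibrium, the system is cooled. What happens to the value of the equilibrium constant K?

K depends on temperature via the van 't Hoff relation. The forward reaction is endothermic, so lowering T decreases K.

decreases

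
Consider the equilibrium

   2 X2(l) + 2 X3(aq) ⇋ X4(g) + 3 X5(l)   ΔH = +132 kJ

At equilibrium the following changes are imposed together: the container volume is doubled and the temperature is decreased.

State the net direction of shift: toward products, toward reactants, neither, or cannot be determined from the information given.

Gas moles: reactants 0, products 1 (Δn_gas = +1). Expansion shifts the system toward the side with more moles of gas — to the right.
The forward reaction is endothermic. Lowering T favours the exothermic direction — shift to the left.
The individual effects push in opposite directions; without quantitative information the net direction cannot be determined.

cannot be determined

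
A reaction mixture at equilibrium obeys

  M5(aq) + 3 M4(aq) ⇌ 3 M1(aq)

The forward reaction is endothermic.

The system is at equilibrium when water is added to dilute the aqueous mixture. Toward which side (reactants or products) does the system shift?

Dilution lowers every aqueous concentration by the same factor. Δn_aq = 3 − 4 = -1, so the system shifts toward the side with more dissolved moles — to the left.

left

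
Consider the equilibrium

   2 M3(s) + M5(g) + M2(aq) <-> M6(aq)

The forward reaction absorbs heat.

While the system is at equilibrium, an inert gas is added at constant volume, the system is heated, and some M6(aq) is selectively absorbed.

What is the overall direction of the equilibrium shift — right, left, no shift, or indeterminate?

At constant volume, adding an inert gas leaves every reacting species' partial pressure unchanged, so Q is unchanged — no shift from this change.
The forward reaction is endothermic. Raising T favours the endothermic direction — shift to the right.
Removing M6 (aq), a product, drives the reaction to the right.
Only the nonzero effect(s) matter; the net shift is to the right.

right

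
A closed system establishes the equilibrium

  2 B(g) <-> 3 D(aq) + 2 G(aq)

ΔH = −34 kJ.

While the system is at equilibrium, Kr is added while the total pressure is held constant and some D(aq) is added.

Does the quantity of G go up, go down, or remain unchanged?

Adding inert gas at constant total pressure expands the volume and lowers every reacting partial pressure. With Δn_gas = 0 − 2 = -2, Q moves away from K toward the side with fewer gas moles, so the system shifts toward the side with more gas moles — to the left.
Adding D (aq), a product, drives the reaction to the left.
The net shift is to the left. G is a product, so its amount decreases.

decreases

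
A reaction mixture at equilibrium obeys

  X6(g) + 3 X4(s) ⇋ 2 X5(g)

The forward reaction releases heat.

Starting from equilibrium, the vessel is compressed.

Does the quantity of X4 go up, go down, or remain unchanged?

increases

Gas moles: reactants 1, products 2 (Δn_gas = +1). Compression shifts the system toward the side with fewer moles of gas — to the left.
The net shift is to the left. X4 is a reactant, so its amount increases.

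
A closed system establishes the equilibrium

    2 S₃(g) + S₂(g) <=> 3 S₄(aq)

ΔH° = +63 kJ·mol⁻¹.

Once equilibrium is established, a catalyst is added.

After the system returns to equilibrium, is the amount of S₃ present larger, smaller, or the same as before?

unchanged

A catalyst speeds both forward and reverse rates equally; it changes neither Q nor K — no shift from this change.
No net shift occurs, so the amount of S₃ is unchanged.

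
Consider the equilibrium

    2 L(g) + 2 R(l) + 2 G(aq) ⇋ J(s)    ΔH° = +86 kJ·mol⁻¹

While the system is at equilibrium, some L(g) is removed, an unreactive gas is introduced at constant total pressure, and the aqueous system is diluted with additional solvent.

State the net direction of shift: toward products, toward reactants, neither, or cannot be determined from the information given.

Removing L (g), a reactant, drives the reaction to the left.
Adding inert gas at constant total pressure expands the volume and lowers every reacting partial pressure. With Δn_gas = 0 − 2 = -2, Q moves away from K toward the side with fewer gas moles, so the system shifts toward the side with more gas moles — to the left.
Dilution lowers every aqueous concentration by the same factor. Δn_aq = 0 − 2 = -2, so the system shifts toward the side with more dissolved moles — to the left.
All effects act in the same direction — net shift to the left.

left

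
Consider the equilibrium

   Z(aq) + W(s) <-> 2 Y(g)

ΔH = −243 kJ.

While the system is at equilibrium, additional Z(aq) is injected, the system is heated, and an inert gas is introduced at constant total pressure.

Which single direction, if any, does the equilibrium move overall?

cannot be determined

Adding Z (aq), a reactant, drives the reaction to the right.
The forward reaction is exothermic. Raising T favours the endothermic direction — shift to the left.
Adding inert gas at constant total pressure expands the volume and lowers every reacting partial pressure. With Δn_gas = 2 − 0 = +2, Q moves away from K toward the side with fewer gas moles, so the system shifts toward the side with more gas moles — to the right.
The individual effects push in opposite directions; without quantitative information the net direction cannot be determined.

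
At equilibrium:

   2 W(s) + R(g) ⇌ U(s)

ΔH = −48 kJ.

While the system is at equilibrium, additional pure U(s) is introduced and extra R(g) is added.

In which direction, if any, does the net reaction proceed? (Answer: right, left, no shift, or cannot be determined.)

right

U is a pure solid; its activity is 1 regardless of amount, so Q is unaffected — no shift from this change.
Adding R (g), a reactant, drives the reaction to the right.
Only the nonzero effect(s) matter; the net shift is to the right.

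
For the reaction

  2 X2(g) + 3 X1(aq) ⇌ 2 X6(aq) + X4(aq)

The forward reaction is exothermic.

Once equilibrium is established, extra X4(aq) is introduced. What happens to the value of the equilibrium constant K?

The equilibrium constant depends only on temperature. This perturbation may move the position of equilibrium, but since T is unchanged, K itself is unchanged.

unchanged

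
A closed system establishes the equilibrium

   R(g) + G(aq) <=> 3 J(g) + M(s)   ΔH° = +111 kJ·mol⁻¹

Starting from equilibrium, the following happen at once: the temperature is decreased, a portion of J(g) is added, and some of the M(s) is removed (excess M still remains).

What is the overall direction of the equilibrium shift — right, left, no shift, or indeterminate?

The forward reaction is endothermic. Lowering T favours the exothermic direction — shift to the left.
Adding J (g), a product, drives the reaction to the left.
M is a pure solid; its activity is 1 regardless of amount, so Q is unaffected — no shift from this change.
Only the nonzero effect(s) matter; the net shift is to the left.

left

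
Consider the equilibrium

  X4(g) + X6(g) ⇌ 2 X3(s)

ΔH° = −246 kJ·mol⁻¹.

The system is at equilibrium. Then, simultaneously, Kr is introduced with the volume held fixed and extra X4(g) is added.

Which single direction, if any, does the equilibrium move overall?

At constant volume, adding an inert gas leaves every reacting species' partial pressure unchanged, so Q is unchanged — no shift from this change.
Adding X4 (g), a reactant, drives the reaction to the right.
Only the nonzero effect(s) matter; the net shift is to the right.

right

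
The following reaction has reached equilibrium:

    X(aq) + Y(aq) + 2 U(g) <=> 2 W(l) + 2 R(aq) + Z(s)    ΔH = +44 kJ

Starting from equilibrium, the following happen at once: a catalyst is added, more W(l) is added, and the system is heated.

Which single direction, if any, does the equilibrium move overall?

right

A catalyst speeds both forward and reverse rates equally; it changes neither Q nor K — no shift from this change.
W is a pure liquid; its activity is 1 regardless of amount, so Q is unaffected — no shift from this change.
The forward reaction is endothermic. Raising T favours the endothermic direction — shift to the right.
Only the nonzero effect(s) matter; the net shift is to the right.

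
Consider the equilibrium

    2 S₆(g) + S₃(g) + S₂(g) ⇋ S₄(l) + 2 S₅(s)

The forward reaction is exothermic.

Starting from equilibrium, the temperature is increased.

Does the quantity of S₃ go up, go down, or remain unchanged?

increases

The forward reaction is exothermic. Raising T favours the endothermic direction — shift to the left.
The net shift is to the left. S₃ is a reactant, so its amount increases.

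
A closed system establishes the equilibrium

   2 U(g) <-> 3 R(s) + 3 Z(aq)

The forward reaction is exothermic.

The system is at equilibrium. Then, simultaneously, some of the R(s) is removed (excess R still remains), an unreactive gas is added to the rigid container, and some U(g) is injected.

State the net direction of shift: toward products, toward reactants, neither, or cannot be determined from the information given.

R is a pure solid; its activity is 1 regardless of amount, so Q is unaffected — no shift from this change.
At constant volume, adding an inert gas leaves every reacting species' partial pressure unchanged, so Q is unchanged — no shift from this change.
Adding U (g), a reactant, drives the reaction to the right.
Only the nonzero effect(s) matter; the net shift is to the right.

right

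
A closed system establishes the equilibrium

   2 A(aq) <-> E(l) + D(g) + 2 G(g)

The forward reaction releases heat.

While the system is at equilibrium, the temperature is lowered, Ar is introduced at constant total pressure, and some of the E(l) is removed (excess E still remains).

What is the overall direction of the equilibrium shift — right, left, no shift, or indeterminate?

The forward reaction is exothermic. Lowering T favours the exothermic direction — shift to the right.
Adding inert gas at constant total pressure expands the volume and lowers every reacting partial pressure. With Δn_gas = 3 − 0 = +3, Q moves away from K toward the side with fewer gas moles, so the system shifts toward the side with more gas moles — to the right.
E is a pure liquid; its activity is 1 regardless of amount, so Q is unaffected — no shift from this change.
Only the nonzero effect(s) matter; the net shift is to the right.

right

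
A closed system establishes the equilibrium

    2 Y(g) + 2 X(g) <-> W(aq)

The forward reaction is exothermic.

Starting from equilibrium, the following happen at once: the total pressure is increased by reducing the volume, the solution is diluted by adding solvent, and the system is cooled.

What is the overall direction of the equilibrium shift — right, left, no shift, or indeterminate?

Gas moles: reactants 4, products 0 (Δn_gas = -4). Compression shifts the system toward the side with fewer moles of gas — to the right.
Dilution lowers every aqueous concentration by the same factor. Δn_aq = 1 − 0 = +1, so the system shifts toward the side with more dissolved moles — to the right.
The forward reaction is exothermic. Lowering T favours the exothermic direction — shift to the right.
All effects act in the same direction — net shift to the right.

right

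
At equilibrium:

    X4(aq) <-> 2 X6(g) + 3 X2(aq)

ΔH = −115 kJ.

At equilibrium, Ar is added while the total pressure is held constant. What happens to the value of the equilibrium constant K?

unchanged

The equilibrium constant depends only on temperature. This perturbation may move the position of equilibrium, but since T is unchanged, K itself is unchanged.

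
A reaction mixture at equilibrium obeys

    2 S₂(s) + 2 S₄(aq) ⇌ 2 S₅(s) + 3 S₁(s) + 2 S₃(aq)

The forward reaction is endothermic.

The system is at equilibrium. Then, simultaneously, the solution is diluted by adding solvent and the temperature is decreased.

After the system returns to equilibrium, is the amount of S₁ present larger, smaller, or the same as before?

decreases

Dilution scales every aqueous concentration by the same factor. Δn_aq = 2 − 2 = 0, so Q is unchanged — no shift.
The forward reaction is endothermic. Lowering T favours the exothermic direction — shift to the left.
The net shift is to the left. S₁ is a product, so its amount decreases.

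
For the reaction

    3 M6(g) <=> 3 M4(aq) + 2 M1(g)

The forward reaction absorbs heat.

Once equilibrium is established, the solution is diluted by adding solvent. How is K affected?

unchanged

The equilibrium constant depends only on temperature. This perturbation may move the position of equilibrium, but since T is unchanged, K itself is unchanged.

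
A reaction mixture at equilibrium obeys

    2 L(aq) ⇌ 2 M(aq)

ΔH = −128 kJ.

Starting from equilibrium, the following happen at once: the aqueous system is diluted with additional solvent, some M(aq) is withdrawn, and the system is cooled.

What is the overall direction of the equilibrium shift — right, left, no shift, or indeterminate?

right

Dilution scales every aqueous concentration by the same factor. Δn_aq = 2 − 2 = 0, so Q is unchanged — no shift.
Removing M (aq), a product, drives the reaction to the right.
The forward reaction is exothermic. Lowering T favours the exothermic direction — shift to the right.
Only the nonzero effect(s) matter; the net shift is to the right.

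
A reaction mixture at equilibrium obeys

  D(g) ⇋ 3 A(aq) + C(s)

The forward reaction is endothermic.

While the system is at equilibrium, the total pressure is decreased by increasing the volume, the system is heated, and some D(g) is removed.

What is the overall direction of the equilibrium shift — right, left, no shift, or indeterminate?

cannot be determined

Gas moles: reactants 1, products 0 (Δn_gas = -1). Expansion shifts the system toward the side with more moles of gas — to the left.
The forward reaction is endothermic. Raising T favours the endothermic direction — shift to the right.
Removing D (g), a reactant, drives the reaction to the left.
The individual effects push in opposite directions; without quantitative information the net direction cannot be determined.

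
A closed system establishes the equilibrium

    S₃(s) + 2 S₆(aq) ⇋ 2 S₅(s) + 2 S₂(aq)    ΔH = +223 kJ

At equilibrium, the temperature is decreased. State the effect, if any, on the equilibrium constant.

K depends on temperature via the van 't Hoff relation. The forward reaction is endothermic, so lowering T decreases K.

decreases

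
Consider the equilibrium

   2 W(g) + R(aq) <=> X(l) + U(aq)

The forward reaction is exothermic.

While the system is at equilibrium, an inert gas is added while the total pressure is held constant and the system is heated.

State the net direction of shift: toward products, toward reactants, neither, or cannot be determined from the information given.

left

Adding inert gas at constant total pressure expands the volume and lowers every reacting partial pressure. With Δn_gas = 0 − 2 = -2, Q moves away from K toward the side with fewer gas moles, so the system shifts toward the side with more gas moles — to the left.
The forward reaction is exothermic. Raising T favours the endothermic direction — shift to the left.
All effects act in the same direction — net shift to the left.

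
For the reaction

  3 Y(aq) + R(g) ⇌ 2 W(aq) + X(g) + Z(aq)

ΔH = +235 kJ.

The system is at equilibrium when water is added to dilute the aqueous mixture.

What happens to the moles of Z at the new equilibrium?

unchanged

Dilution scales every aqueous concentration by the same factor. Δn_aq = 3 − 3 = 0, so Q is unchanged — no shift.
No net shift occurs, so the amount of Z is unchanged.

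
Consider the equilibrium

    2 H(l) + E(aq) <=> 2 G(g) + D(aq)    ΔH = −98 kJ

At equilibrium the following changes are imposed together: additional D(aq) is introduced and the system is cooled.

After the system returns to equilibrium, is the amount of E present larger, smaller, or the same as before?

Adding D (aq), a product, drives the reaction to the left.
The forward reaction is exothermic. Lowering T favours the exothermic direction — shift to the right.
The two effects oppose each other, so the net shift — and hence the change in E — cannot be determined from the given information.

cannot be determined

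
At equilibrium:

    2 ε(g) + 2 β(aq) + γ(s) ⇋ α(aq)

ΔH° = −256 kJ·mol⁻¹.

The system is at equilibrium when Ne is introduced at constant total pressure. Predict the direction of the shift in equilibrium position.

left

Adding inert gas at constant total pressure expands the volume and lowers every reacting partial pressure. With Δn_gas = 0 − 2 = -2, Q moves away from K toward the side with fewer gas moles, so the system shifts toward the side with more gas moles — to the left.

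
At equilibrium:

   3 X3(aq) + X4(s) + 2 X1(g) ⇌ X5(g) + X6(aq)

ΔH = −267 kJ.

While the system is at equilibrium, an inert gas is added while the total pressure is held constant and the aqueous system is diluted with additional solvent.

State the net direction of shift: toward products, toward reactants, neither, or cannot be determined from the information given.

left

Adding inert gas at constant total pressure expands the volume and lowers every reacting partial pressure. With Δn_gas = 1 − 2 = -1, Q moves away from K toward the side with fewer gas moles, so the system shifts toward the side with more gas moles — to the left.
Dilution lowers every aqueous concentration by the same factor. Δn_aq = 1 − 3 = -2, so the system shifts toward the side with more dissolved moles — to the left.
All effects act in the same direction — net shift to the left.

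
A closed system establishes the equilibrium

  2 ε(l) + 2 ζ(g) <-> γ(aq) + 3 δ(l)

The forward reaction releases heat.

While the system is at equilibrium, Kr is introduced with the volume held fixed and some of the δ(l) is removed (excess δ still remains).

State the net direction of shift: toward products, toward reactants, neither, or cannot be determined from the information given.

no shift

At constant volume, adding an inert gas leaves every reacting species' partial pressure unchanged, so Q is unchanged — no shift from this change.
δ is a pure liquid; its activity is 1 regardless of amount, so Q is unaffected — no shift from this change.
None of the changes alters Q relative to K, so there is no net shift.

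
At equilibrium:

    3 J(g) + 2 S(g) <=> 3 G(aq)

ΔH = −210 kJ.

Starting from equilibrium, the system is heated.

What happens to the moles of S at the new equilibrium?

The forward reaction is exothermic. Raising T favours the endothermic direction — shift to the left.
The net shift is to the left. S is a reactant, so its amount increases.

increases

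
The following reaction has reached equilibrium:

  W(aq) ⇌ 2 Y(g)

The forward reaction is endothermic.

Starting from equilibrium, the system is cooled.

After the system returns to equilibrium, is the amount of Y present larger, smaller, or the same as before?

The forward reaction is endothermic. Lowering T favours the exothermic direction — shift to the left.
The net shift is to the left. Y is a product, so its amount decreases.

decreases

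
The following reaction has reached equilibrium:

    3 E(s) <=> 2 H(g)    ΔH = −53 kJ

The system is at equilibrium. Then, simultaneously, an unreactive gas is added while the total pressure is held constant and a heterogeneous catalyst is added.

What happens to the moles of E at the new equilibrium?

decreases

Adding inert gas at constant total pressure expands the volume and lowers every reacting partial pressure. With Δn_gas = 2 − 0 = +2, Q moves away from K toward the side with fewer gas moles, so the system shifts toward the side with more gas moles — to the right.
A catalyst speeds both forward and reverse rates equally; it changes neither Q nor K — no shift from this change.
The net shift is to the right. E is a reactant, so its amount decreases.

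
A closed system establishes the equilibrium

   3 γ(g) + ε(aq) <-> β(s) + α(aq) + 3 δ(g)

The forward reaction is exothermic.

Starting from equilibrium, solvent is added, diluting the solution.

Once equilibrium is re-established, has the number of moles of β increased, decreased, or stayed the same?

Dilution scales every aqueous concentration by the same factor. Δn_aq = 1 − 1 = 0, so Q is unchanged — no shift.
No net shift occurs, so the amount of β is unchanged.

unchanged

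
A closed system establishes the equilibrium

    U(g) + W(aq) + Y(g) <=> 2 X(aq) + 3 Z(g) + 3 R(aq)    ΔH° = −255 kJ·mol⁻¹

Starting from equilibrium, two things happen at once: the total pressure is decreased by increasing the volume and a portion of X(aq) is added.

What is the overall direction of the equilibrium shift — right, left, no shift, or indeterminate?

Gas moles: reactants 2, products 3 (Δn_gas = +1). Expansion shifts the system toward the side with more moles of gas — to the right.
Adding X (aq), a product, drives the reaction to the left.
The individual effects push in opposite directions; without quantitative information the net direction cannot be determined.

cannot be determined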